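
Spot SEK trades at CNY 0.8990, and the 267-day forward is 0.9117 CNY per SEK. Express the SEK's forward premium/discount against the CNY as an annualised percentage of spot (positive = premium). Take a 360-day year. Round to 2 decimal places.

+1.90%

T = 267/360 years.
(F − S)/S = (0.9117 − 0.899)/0.899 = 0.0141268.
×(1/T) gives 1.90% p.a.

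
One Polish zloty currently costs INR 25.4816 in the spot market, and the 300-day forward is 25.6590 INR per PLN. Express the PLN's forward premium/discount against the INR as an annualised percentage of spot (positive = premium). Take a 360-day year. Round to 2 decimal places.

+0.84%

T = 300/360 years.
(F − S)/S = (25.6590 − 25.4816)/25.4816 = 0.0069619.
Per annum: 0.0069619 / (300/360) = 0.008354 = 0.84%.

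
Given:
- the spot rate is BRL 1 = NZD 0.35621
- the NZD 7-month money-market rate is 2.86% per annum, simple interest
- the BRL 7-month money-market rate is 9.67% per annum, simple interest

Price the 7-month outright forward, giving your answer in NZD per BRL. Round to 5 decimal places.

0.34282

T = 7/12 years.
NZD growth factor: 1 + 0.0286×7/12 = 1.0166833.
BRL accumulates by 1 + 0.0967×7/12 = 1.0564083.
Forward (NZD per BRL) = 0.35621 × 1.0166833 / 1.0564083 = 0.3428151.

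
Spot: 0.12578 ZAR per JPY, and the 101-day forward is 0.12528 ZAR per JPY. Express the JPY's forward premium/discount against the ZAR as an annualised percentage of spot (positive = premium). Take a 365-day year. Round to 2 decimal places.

T = 101/365 years.
JPY trades forward at -0.39752% vs spot over the period.
×(1/T) gives -1.44% p.a.

-1.44%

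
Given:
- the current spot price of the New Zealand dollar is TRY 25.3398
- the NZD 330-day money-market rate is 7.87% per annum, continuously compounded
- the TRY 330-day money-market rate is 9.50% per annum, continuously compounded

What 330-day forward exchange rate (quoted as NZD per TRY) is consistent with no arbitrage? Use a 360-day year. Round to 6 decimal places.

T = 330/360 years.
TRY growth factor: e^(0.0950×330/360) = 1.0909876.
NZD growth factor: e^(0.0787×330/360) = 1.0748076.
Forward (TRY per NZD) = 25.3398 × 1.0909876 / 1.0748076 = 25.72126.
Invert for NZD per TRY: 1 / 25.72126 = 0.038878.

0.038878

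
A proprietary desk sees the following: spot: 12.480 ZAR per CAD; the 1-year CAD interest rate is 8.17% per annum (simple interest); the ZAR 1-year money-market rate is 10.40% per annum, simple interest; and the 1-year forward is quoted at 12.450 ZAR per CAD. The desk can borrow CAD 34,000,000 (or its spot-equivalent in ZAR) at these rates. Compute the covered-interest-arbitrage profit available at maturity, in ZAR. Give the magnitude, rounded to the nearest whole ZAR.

T = 1 year.
Invest the CAD and cover forward: 34,000,000 × 1.081700 × 12.450 = ZAR 457,883,610.00.
Convert at spot and invest in ZAR: 34,000,000 × 12.480 × 1.104000 = ZAR 468,449,280.00.
The quoted forward undervalues CAD, so borrow CAD, convert to ZAR at spot, deposit the ZAR at 10.40%, and buy CAD forward at 12.450 to cover the loan.
Arbitrage profit = |457,883,610.00 − 468,449,280.00| = ZAR 10,565,670.

ZAR 10,565,670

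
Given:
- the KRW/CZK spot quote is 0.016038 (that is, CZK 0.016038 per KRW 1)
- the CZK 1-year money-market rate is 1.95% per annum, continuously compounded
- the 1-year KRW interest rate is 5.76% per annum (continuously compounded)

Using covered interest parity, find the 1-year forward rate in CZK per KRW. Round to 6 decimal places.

0.015438

T = 1 year.
CZK growth factor: e^(0.0195×1) = 1.0196914.
KRW growth factor: e^(0.0576×1) = 1.0592912.
Forward (CZK per KRW) = 0.016038 × 1.0196914 / 1.0592912 = 0.01543845.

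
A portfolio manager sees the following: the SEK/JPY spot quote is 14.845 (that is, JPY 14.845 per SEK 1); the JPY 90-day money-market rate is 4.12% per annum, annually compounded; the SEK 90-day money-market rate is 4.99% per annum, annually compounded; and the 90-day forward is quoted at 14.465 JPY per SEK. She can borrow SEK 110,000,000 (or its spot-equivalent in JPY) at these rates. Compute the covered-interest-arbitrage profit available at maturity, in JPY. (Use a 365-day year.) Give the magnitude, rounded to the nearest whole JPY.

JPY 38,917,500

T = 90/365 years.
Route A — deposit SEK, sell forward: 110,000,000 × 1.012079339952 × 14.465 = JPY 1,610,370,041.76.
Route B — convert at spot, deposit JPY: 110,000,000 × 14.845 × 1.010004924692 = JPY 1,649,287,541.78.
The quoted forward undervalues SEK, so borrow SEK, convert to JPY at spot, deposit the JPY at 4.12%, and buy SEK forward at 14.465 to cover the loan.
The gap between the two covered legs is JPY 38,917,500.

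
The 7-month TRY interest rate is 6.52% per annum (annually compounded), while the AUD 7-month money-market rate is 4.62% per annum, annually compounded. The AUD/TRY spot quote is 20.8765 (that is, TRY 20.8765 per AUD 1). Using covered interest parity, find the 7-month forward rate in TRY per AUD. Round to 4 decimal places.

21.0968

T = 7/12 years.
TRY growth factor: (1 + 0.0652)^(7/12) = 1.03753202.
AUD accumulates by (1 + 0.0462)^(7/12) = 1.02669611.
So F = 20.8765 × 1.03753202 / 1.02669611 = 21.096834 (TRY/AUD).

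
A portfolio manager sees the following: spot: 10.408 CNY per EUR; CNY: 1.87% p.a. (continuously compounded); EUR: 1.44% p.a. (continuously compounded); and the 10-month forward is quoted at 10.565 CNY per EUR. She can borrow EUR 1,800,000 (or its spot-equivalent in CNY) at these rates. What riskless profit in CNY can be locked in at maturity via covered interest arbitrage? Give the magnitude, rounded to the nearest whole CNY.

T = 10/12 years.
Invest the EUR and cover forward: 1,800,000 × 1.0120722889 × 10.565 = CNY 19,246,578.72.
Convert at spot and invest in CNY: 1,800,000 × 10.408 × 1.0157053866 = CNY 19,028,630.99.
The quoted forward overvalues EUR, so borrow CNY, buy EUR at spot, deposit the EUR at 1.44%, and sell the proceeds forward at 10.565.
Arbitrage profit = |19,246,578.72 − 19,028,630.99| = CNY 217,948.

CNY 217,948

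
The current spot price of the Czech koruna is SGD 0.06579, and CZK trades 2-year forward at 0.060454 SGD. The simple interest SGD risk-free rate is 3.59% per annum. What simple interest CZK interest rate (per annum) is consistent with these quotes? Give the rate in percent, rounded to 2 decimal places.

8.32%

T = 2 years.
By CIP, F/S equals the SGD-to-CZK growth ratio: 0.060454/0.06579 = 0.9188934.
SGD growth factor: 1 + 0.0359×2 = 1.071800.
Hence g_CZK = 1.166403.
(1.166403 − 1)/T = 0.083202, i.e. 8.32%.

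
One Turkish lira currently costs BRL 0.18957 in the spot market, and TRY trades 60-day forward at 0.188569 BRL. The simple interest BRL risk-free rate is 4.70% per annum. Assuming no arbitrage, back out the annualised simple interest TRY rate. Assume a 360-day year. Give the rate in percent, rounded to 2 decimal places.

T = 60/360 years.
By CIP, F/S equals the BRL-to-TRY growth ratio: 0.188569/0.18957 = 0.9947196.
BRL growth factor: 1 + 0.0470×60/360 = 1.0078333.
Hence g_TRY = 1.0131833.
(1.0131833 − 1)/T = 0.079100, i.e. 7.91%.

7.91%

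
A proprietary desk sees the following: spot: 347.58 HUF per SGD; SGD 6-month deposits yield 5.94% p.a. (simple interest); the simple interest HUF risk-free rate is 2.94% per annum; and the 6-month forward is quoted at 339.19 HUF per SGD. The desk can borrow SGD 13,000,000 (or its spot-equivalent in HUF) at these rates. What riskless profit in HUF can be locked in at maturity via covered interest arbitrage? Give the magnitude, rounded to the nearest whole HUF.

HUF 44,531,279

T = 6/12 years.
Keep in SGD, deliver into the forward: 13,000,000·1.029700·339.19 = HUF 4,540,431,259.00.
Swap to HUF now, deposit: 13,000,000·347.58·1.014700 = HUF 4,584,962,538.00.
The quoted forward undervalues SGD, so borrow SGD, convert to HUF at spot, deposit the HUF at 2.94%, and buy SGD forward at 339.19 to cover the loan.
Profit = 4,584,962,538.00 − 4,540,431,259.00 = HUF 44,531,279.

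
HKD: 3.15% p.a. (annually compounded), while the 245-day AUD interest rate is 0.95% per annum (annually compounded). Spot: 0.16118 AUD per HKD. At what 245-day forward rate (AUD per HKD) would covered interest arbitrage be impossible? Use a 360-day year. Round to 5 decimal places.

T = 245/360 years.
Growth of 1 AUD over T: (1 + 0.0095)^(245/360) = 1.0064555.
Growth of 1 HKD over T: (1 + 0.0315)^(245/360) = 1.0213311.
So F = 0.16118 × 1.0064555 / 1.0213311 = 0.1588324 (AUD/HKD).

0.15883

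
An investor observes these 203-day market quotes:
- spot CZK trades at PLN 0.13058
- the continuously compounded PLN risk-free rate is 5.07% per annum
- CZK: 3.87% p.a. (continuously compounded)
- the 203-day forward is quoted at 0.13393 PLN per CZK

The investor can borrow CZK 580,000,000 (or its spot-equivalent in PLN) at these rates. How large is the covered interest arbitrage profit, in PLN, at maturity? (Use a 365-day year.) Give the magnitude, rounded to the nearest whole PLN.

PLN 1,467,086

T = 203/365 years.
Invest the CZK and cover forward: 580,000,000 × 1.0217568643 × 0.13393 = PLN 79,369,460.16.
Convert at spot and invest in PLN: 580,000,000 × 0.13058 × 1.0285988479 = PLN 77,902,373.78.
The quoted forward overvalues CZK, so borrow PLN, buy CZK at spot, deposit the CZK at 3.87%, and sell the proceeds forward at 0.13393.
Arbitrage profit = |79,369,460.16 − 77,902,373.78| = PLN 1,467,086.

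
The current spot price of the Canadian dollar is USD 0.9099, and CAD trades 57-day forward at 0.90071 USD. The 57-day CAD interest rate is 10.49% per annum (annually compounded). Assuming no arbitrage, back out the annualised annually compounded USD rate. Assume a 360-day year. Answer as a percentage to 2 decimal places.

3.63%

T = 57/360 years.
By CIP, F/S equals the USD-to-CAD growth ratio: 0.90071/0.9099 = 0.9899000.
The CAD side grows by (1 + 0.1049)^(57/360) = 1.0159199.
Hence g_USD = 1.0056591.
r = 1.0056591^(360/57) − 1 = 0.036284 → 3.63%.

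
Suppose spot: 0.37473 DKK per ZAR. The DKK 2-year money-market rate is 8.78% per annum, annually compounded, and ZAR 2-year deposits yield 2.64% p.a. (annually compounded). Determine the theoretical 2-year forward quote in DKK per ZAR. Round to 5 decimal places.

0.42090

T = 2 years.
Growth of 1 DKK over T: (1 + 0.0878)^2 = 1.1833088.
ZAR accumulates by (1 + 0.0264)^2 = 1.053497.
CIP: F = S · (grow DKK)/(grow ZAR) = 0.37473 × 1.1833088/1.053497 = 0.4209042 DKK per ZAR.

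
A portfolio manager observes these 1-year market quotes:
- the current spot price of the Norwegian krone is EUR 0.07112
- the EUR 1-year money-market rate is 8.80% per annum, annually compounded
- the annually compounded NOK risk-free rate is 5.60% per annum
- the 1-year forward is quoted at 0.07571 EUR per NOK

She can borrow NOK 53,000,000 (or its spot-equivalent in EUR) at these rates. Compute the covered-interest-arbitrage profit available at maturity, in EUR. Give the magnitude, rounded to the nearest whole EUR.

T = 1 year.
Invest the NOK and cover forward: 53,000,000 × 1.056000 × 0.07571 = EUR 4,237,337.28.
Convert at spot and invest in EUR: 53,000,000 × 0.07112 × 1.088000 = EUR 4,101,063.68.
The quoted forward overvalues NOK, so borrow EUR, buy NOK at spot, deposit the NOK at 5.60%, and sell the proceeds forward at 0.07571.
Arbitrage profit = |4,237,337.28 − 4,101,063.68| = EUR 136,274.

EUR 136,274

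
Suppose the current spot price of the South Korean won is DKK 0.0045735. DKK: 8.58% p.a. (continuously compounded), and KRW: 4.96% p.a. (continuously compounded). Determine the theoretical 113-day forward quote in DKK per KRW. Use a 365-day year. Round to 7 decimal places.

0.0046250

T = 113/365 years.
DKK growth factor: e^(0.0858×113/365) = 1.0269187.
Growth of 1 KRW over T: e^(0.0496×113/365) = 1.0154741.
CIP: F = S · (grow DKK)/(grow KRW) = 0.0045735 × 1.0269187/1.0154741 = 0.004625044 DKK per KRW.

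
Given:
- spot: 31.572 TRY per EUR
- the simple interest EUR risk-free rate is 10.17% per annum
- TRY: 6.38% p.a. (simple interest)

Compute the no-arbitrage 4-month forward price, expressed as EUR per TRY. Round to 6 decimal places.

0.032065

T = 4/12 years.
Growth of 1 TRY over T: 1 + 0.0638×4/12 = 1.0212667.
EUR growth factor: 1 + 0.1017×4/12 = 1.033900.
CIP: F = S · (grow TRY)/(grow EUR) = 31.572 × 1.0212667/1.033900 = 31.18622 TRY per EUR.
Invert for EUR per TRY: 1 / 31.18622 = 0.032065.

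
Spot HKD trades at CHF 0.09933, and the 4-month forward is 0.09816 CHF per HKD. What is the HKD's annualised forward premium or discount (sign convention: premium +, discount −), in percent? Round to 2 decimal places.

-3.53%

T = 4/12 years.
(F − S)/S = (0.09816 − 0.09933)/0.09933 = -0.0117789.
Annualise by dividing by T: -0.0117789 / (4/12) = -0.035337 → -3.53%.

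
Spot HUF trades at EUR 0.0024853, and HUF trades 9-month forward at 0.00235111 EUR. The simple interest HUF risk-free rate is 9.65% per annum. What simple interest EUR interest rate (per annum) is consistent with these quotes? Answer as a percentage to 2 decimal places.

1.93%

T = 9/12 years.
CIP gives F = S · g_EUR/g_HUF, so g_EUR/g_HUF = 0.00235111/0.0024853 = 0.9460065.
HUF growth factor: 1 + 0.0965×9/12 = 1.072375.
So the EUR growth factor = 1.0144737.
(1.0144737 − 1)/T = 0.019298, i.e. 1.93%.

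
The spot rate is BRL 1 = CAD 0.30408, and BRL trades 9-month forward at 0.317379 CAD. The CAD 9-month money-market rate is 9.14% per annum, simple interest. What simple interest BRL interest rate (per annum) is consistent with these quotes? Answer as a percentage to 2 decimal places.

3.17%

T = 9/12 years.
F/S = 0.317379/0.30408 = 1.0437352 = (growth of CAD) / (growth of BRL).
The CAD side grows by 1 + 0.0914×9/12 = 1.068550.
That pins the BRL growth at 1.023775.
(1.023775 − 1)/T = 0.031700, i.e. 3.17%.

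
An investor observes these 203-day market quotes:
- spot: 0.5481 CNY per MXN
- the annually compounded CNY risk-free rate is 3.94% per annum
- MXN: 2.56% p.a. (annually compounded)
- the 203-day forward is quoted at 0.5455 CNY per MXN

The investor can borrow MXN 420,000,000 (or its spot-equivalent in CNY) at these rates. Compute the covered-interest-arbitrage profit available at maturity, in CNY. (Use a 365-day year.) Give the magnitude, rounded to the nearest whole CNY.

T = 203/365 years.
Invest the MXN and cover forward: 420,000,000 × 1.01415790313 × 0.5455 = CNY 232,353,717.19.
Convert at spot and invest in CNY: 420,000,000 × 0.5481 × 1.0217248281 = CNY 235,203,098.88.
The quoted forward undervalues MXN, so borrow MXN, convert to CNY at spot, deposit the CNY at 3.94%, and buy MXN forward at 0.5455 to cover the loan.
Profit = 235,203,098.88 − 232,353,717.19 = CNY 2,849,382.

CNY 2,849,382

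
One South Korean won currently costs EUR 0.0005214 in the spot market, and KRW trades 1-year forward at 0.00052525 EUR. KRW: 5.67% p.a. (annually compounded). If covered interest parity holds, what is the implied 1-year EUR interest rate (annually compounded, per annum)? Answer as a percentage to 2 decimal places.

T = 1 year.
By CIP, F/S equals the EUR-to-KRW growth ratio: 0.00052525/0.0005214 = 1.0073840.
The KRW side grows by (1 + 0.0567)^1 = 1.056700.
Hence g_EUR = 1.0645027.
r = 1.0645027^(1/1) − 1 = 0.064503 → 6.45%.

6.45%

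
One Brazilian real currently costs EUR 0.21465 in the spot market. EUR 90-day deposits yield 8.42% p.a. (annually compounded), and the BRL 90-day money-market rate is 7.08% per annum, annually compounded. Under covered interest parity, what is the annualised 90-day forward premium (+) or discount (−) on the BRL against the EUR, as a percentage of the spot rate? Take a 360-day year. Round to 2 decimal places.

T = 90/360 years.
CIP forward (EUR per BRL) = 0.21465 × 1.0204162/1.0172486 = 0.21531840.
(F − S)/S ÷ T = (0.21531840 − 0.21465)/0.21465/(90/360) = 0.012456 → 1.25%.

+1.25%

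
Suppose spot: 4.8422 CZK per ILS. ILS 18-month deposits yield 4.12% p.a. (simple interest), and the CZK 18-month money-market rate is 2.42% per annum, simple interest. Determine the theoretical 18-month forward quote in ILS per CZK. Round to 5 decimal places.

0.21160

T = 18/12 years.
Growth of 1 CZK over T: 1 + 0.0242×18/12 = 1.036300.
ILS accumulates by 1 + 0.0412×18/12 = 1.061800.
CIP: F = S · (grow CZK)/(grow ILS) = 4.8422 × 1.036300/1.061800 = 4.725911 CZK per ILS.
Invert for ILS per CZK: 1 / 4.725911 = 0.21160.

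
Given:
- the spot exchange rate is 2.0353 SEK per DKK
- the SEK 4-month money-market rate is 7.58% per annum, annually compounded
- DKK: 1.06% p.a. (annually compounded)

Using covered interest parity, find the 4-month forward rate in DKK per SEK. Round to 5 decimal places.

T = 4/12 years.
Growth of 1 SEK over T: (1 + 0.0758)^(4/12) = 1.0246539.
DKK accumulates by (1 + 0.0106)^(4/12) = 1.0035209.
CIP: F = S · (grow SEK)/(grow DKK) = 2.0353 × 1.0246539/1.0035209 = 2.078161 SEK per DKK.
Invert for DKK per SEK: 1 / 2.078161 = 0.48119.

0.48119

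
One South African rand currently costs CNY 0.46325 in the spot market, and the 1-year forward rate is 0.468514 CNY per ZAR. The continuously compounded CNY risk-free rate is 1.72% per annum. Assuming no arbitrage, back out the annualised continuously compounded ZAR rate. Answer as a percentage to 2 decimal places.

T = 1 year.
By CIP, F/S equals the CNY-to-ZAR growth ratio: 0.468514/0.46325 = 1.0113632.
The CNY side grows by e^(0.0172×1) = 1.0173488.
That pins the ZAR growth at 1.0059183.
r = ln(1.0059183)/1 = 0.005901 → 0.59%.

0.59%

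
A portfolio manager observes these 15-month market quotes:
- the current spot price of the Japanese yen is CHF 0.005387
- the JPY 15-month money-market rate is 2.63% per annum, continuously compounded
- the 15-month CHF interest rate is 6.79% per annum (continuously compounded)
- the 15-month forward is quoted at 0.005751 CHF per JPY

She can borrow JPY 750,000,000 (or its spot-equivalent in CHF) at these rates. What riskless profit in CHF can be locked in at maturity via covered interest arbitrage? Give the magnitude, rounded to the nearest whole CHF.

T = 15/12 years.
Invest the JPY and cover forward: 750,000,000 × 1.033421353 × 0.005751 = CHF 4,457,404.65.
Convert at spot and invest in CHF: 750,000,000 × 0.005387 × 1.088580986 = CHF 4,398,139.33.
The quoted forward overvalues JPY, so borrow CHF, buy JPY at spot, deposit the JPY at 2.63%, and sell the proceeds forward at 0.005751.
Profit = 4,457,404.65 − 4,398,139.33 = CHF 59,265.

CHF 59,265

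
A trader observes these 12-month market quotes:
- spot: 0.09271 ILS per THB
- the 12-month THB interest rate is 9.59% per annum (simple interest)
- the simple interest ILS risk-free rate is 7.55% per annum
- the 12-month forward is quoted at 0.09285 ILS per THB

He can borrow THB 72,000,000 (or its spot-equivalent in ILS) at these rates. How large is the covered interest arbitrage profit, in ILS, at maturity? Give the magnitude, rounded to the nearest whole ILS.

T = 1 year.
Route A — deposit THB, sell forward: 72,000,000 × 1.095900 × 0.09285 = ILS 7,326,310.68.
Route B — convert at spot, deposit ILS: 72,000,000 × 0.09271 × 1.075500 = ILS 7,179,091.56.
The quoted forward overvalues THB, so borrow ILS, buy THB at spot, deposit the THB at 9.59%, and sell the proceeds forward at 0.09285.
Arbitrage profit = |7,326,310.68 − 7,179,091.56| = ILS 147,219.

ILS 147,219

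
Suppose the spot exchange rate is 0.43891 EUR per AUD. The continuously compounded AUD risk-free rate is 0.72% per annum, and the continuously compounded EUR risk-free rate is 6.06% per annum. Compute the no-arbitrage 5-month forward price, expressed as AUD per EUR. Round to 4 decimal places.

T = 5/12 years.
Growth of 1 EUR over T: e^(0.0606×5/12) = 1.0255715.
AUD accumulates by e^(0.0072×5/12) = 1.0030045.
Forward (EUR per AUD) = 0.43891 × 1.0255715 / 1.0030045 = 0.4487852.
Invert for AUD per EUR: 1 / 0.4487852 = 2.2282.

2.2282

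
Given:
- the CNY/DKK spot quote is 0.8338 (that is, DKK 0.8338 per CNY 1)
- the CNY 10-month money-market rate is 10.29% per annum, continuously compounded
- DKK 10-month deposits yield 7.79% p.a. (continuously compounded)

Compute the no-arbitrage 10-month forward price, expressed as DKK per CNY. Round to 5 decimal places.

T = 10/12 years.
Growth of 1 DKK over T: e^(0.0779×10/12) = 1.0670701.
CNY growth factor: e^(0.1029×10/12) = 1.0895339.
Forward (DKK per CNY) = 0.8338 × 1.0670701 / 1.0895339 = 0.8166089.

0.81661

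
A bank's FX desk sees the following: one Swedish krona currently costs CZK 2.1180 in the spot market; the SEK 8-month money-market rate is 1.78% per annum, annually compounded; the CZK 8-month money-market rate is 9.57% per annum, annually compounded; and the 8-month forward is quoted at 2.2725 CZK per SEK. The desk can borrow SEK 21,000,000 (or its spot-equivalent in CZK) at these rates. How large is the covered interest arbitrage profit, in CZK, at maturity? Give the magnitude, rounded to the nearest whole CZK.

T = 8/12 years.
Keep in SEK, deliver into the forward: 21,000,000·1.0118317379·2.2725 = CZK 48,287,140.11.
Swap to CZK now, deposit: 21,000,000·2.1180·1.0628234003 = CZK 47,272,259.20.
The quoted forward overvalues SEK, so borrow CZK, buy SEK at spot, deposit the SEK at 1.78%, and sell the proceeds forward at 2.2725.
Profit = 48,287,140.11 − 47,272,259.20 = CZK 1,014,881.

CZK 1,014,881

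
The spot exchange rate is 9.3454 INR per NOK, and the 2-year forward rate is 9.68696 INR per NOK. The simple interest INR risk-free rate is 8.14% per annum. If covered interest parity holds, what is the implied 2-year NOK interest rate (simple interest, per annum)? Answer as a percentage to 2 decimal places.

6.09%

T = 2 years.
By CIP, F/S equals the INR-to-NOK growth ratio: 9.68696/9.3454 = 1.0365485.
INR growth factor: 1 + 0.0814×2 = 1.162800.
Hence g_NOK = 1.1217999.
(1.1217999 − 1)/T = 0.060900, i.e. 6.09%.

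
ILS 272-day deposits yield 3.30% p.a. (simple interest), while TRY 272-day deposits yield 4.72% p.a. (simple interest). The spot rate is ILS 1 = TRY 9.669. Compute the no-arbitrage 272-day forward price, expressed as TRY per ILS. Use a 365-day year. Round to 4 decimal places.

T = 272/365 years.
Growth of 1 TRY over T: 1 + 0.0472×272/365 = 1.0351737.
Growth of 1 ILS over T: 1 + 0.0330×272/365 = 1.0245918.
CIP: F = S · (grow TRY)/(grow ILS) = 9.669 × 1.0351737/1.0245918 = 9.768861 TRY per ILS.

9.7689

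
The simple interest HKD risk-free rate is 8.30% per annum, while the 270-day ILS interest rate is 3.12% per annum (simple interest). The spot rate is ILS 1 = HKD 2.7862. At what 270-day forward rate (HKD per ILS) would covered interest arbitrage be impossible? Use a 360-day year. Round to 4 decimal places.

2.8920

T = 270/360 years.
Growth of 1 HKD over T: 1 + 0.0830×270/360 = 1.062250.
ILS growth factor: 1 + 0.0312×270/360 = 1.023400.
Forward (HKD per ILS) = 2.7862 × 1.062250 / 1.023400 = 2.891969.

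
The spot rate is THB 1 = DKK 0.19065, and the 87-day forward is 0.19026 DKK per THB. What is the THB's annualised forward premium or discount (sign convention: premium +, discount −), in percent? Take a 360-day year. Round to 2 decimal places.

T = 87/360 years.
(F − S)/S = (0.19026 − 0.19065)/0.19065 = -0.0020456.
Annualise by dividing by T: -0.0020456 / (87/360) = -0.008465 → -0.85%.

-0.85%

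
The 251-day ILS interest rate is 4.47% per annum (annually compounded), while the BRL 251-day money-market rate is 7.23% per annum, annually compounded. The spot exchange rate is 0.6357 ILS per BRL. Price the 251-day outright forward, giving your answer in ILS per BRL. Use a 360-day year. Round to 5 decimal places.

T = 251/360 years.
ILS accumulates by (1 + 0.0447)^(251/360) = 1.0309589.
BRL growth factor: (1 + 0.0723)^(251/360) = 1.0498741.
Forward (ILS per BRL) = 0.6357 × 1.0309589 / 1.0498741 = 0.6242468.

0.62425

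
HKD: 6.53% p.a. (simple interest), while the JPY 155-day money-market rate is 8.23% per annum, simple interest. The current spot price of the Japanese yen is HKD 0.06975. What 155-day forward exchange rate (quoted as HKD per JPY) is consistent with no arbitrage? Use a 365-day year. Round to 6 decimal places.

0.069263

T = 155/365 years.
HKD accumulates by 1 + 0.0653×155/365 = 1.0277301.
Growth of 1 JPY over T: 1 + 0.0823×155/365 = 1.0349493.
Forward (HKD per JPY) = 0.06975 × 1.0277301 / 1.0349493 = 0.06926346.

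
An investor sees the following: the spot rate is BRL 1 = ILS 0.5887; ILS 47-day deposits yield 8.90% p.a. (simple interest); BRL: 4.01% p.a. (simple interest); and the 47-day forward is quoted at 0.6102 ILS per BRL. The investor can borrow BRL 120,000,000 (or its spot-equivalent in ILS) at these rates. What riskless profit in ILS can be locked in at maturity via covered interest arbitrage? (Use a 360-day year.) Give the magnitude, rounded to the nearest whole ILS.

ILS 2,142,504

T = 47/360 years.
Route A — deposit BRL, sell forward: 120,000,000 × 1.0052352778 × 0.6102 = ILS 73,607,347.98.
Route B — convert at spot, deposit ILS: 120,000,000 × 0.5887 × 1.0116194444 = ILS 71,464,844.03.
The quoted forward overvalues BRL, so borrow ILS, buy BRL at spot, deposit the BRL at 4.01%, and sell the proceeds forward at 0.6102.
The gap between the two covered legs is ILS 2,142,504.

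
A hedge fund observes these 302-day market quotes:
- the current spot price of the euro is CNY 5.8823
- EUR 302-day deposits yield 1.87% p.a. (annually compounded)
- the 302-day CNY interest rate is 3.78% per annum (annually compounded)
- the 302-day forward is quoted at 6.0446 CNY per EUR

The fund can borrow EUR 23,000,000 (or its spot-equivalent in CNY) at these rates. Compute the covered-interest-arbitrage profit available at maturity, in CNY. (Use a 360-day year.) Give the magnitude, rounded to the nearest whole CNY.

T = 302/360 years.
Route A — deposit EUR, sell forward: 23,000,000 × 1.01566376049 × 6.0446 = CNY 141,203,466.83.
Route B — convert at spot, deposit CNY: 23,000,000 × 5.8823 × 1.0316148275 = CNY 139,570,161.70.
The quoted forward overvalues EUR, so borrow CNY, buy EUR at spot, deposit the EUR at 1.87%, and sell the proceeds forward at 6.0446.
Profit = 141,203,466.83 − 139,570,161.70 = CNY 1,633,305.

CNY 1,633,305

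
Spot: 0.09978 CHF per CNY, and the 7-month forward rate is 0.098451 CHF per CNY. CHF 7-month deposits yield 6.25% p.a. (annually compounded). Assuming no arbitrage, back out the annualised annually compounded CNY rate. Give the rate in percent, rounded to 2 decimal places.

8.72%

T = 7/12 years.
CIP gives F = S · g_CHF/g_CNY, so g_CHF/g_CNY = 0.098451/0.09978 = 0.9866807.
The CHF side grows by (1 + 0.0625)^(7/12) = 1.0359971.
So the CNY growth factor = 1.0499821.
Annualise: 1.0499821^(12/7) − 1 = 0.087206 = 8.72%.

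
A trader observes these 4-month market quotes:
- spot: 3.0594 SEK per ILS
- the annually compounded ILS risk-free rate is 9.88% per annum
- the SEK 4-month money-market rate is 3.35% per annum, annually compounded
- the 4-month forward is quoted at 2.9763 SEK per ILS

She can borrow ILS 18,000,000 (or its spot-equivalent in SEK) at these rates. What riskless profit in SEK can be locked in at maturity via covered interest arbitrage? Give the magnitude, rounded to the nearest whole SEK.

T = 4/12 years.
Keep in ILS, deliver into the forward: 18,000,000·1.0319046043·2.9763 = SEK 55,282,638.13.
Swap to SEK now, deposit: 18,000,000·3.0594·1.0110442423 = SEK 55,677,397.59.
The quoted forward undervalues ILS, so borrow ILS, convert to SEK at spot, deposit the SEK at 3.35%, and buy ILS forward at 2.9763 to cover the loan.
Arbitrage profit = |55,282,638.13 − 55,677,397.59| = SEK 394,759.

SEK 394,759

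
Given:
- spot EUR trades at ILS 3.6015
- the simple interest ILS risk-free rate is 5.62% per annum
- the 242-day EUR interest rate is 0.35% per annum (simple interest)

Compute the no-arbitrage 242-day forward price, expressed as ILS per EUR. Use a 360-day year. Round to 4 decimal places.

3.7288

T = 242/360 years.
ILS growth factor: 1 + 0.0562×242/360 = 1.0377789.
EUR accumulates by 1 + 0.0035×242/360 = 1.0023528.
Forward (ILS per EUR) = 3.6015 × 1.0377789 / 1.0023528 = 3.728788.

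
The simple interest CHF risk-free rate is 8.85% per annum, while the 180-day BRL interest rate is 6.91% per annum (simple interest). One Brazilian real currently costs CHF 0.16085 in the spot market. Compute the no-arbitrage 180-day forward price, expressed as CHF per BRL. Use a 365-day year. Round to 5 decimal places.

0.16234

T = 180/365 years.
CHF growth factor: 1 + 0.0885×180/365 = 1.0436438.
BRL growth factor: 1 + 0.0691×180/365 = 1.0340767.
Forward (CHF per BRL) = 0.16085 × 1.0436438 / 1.0340767 = 0.1623382.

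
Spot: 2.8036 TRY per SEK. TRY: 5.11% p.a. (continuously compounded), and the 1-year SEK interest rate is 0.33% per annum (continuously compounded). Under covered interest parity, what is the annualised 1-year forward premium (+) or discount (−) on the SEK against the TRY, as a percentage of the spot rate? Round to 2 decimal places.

+4.90%

T = 1 year.
F = S · g_TRY/g_SEK = 2.8036 × 1.0524281/1.0033055 = 2.9408664.
Annualised premium = (F − S)/S × (1/T) = (2.9408664 − 2.8036)/2.8036 ÷ 1 = 4.90%.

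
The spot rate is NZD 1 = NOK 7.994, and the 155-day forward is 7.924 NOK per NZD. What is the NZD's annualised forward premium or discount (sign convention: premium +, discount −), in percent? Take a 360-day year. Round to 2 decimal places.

-2.03%

T = 155/360 years.
NZD trades forward at -0.87566% vs spot over the period.
Per annum: -0.0087566 / (155/360) = -0.020338 = -2.03%.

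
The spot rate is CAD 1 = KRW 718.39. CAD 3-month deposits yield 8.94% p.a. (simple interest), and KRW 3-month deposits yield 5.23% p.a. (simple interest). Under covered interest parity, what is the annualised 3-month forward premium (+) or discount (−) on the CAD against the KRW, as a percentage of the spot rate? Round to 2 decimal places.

-3.63%

T = 3/12 years.
No-arbitrage forward: 718.39 × 1.013075 / 1.022350 = 711.87260 KRW/CAD.
(F − S)/S ÷ T = (711.87260 − 718.39)/718.39/(3/12) = -0.036289 → -3.63%.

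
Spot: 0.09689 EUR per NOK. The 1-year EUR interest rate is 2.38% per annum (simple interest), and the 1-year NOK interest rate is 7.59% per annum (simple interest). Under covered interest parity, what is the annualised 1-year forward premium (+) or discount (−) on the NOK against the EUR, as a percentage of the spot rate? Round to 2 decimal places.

-4.84%

T = 1 year.
CIP forward (EUR per NOK) = 0.09689 × 1.023800/1.075900 = 0.09219814.
(F − S)/S ÷ T = (0.09219814 − 0.09689)/0.09689/1 = -0.048425 → -4.84%.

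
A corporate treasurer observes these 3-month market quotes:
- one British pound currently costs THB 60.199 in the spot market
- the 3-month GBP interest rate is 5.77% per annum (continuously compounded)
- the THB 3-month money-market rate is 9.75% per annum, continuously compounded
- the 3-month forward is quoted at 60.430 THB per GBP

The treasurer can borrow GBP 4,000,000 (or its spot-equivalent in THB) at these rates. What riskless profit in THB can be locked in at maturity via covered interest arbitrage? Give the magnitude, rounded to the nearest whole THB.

T = 3/12 years.
Route A — deposit GBP, sell forward: 4,000,000 × 1.01452954238 × 60.430 = THB 245,232,080.98.
Route B — convert at spot, deposit THB: 4,000,000 × 60.199 × 1.02467449879 = THB 246,737,520.61.
The quoted forward undervalues GBP, so borrow GBP, convert to THB at spot, deposit the THB at 9.75%, and buy GBP forward at 60.430 to cover the loan.
The gap between the two covered legs is THB 1,505,440.

THB 1,505,440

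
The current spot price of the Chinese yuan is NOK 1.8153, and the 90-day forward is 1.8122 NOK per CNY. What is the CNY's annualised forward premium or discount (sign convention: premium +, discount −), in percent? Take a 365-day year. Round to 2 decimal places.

-0.69%

T = 90/365 years.
Period premium: (1.8122 − 1.8153)/1.8153 = -0.0017077.
×(1/T) gives -0.69% p.a.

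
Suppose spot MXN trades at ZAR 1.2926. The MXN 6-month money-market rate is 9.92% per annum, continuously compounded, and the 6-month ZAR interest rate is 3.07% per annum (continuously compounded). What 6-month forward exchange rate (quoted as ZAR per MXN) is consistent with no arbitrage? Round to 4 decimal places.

1.2491

T = 6/12 years.
ZAR growth factor: e^(0.0307×6/12) = 1.0154684.
Growth of 1 MXN over T: e^(0.0992×6/12) = 1.0508507.
Forward (ZAR per MXN) = 1.2926 × 1.0154684 / 1.0508507 = 1.249078.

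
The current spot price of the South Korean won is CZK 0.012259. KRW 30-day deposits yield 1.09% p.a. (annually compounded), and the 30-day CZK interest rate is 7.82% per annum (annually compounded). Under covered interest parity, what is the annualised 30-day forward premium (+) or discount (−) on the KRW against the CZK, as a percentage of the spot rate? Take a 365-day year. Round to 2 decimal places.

T = 30/365 years.
No-arbitrage forward: 0.012259 × 1.0062077 / 1.0008914 = 0.012324114 CZK/KRW.
Annualised premium = (F − S)/S × (1/T) = (0.012324114 − 0.012259)/0.012259 ÷ (30/365) = 6.46%.

+6.46%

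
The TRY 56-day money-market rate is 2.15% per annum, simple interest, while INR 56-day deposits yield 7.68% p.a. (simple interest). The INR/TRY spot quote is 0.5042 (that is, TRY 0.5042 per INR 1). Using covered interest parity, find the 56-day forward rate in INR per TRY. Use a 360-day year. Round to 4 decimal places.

2.0003

T = 56/360 years.
Growth of 1 TRY over T: 1 + 0.0215×56/360 = 1.0033444.
INR growth factor: 1 + 0.0768×56/360 = 1.0119467.
Forward (TRY per INR) = 0.5042 × 1.0033444 / 1.0119467 = 0.4999139.
Quoted the other way: 1/0.4999139 = 2.0003 INR per TRY.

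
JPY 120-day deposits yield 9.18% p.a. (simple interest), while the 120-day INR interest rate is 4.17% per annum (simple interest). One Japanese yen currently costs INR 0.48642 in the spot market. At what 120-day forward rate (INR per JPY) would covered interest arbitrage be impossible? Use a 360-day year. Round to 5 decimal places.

0.47854

T = 120/360 years.
INR growth factor: 1 + 0.0417×120/360 = 1.013900.
Growth of 1 JPY over T: 1 + 0.0918×120/360 = 1.030600.
So F = 0.48642 × 1.013900 / 1.030600 = 0.4785380 (INR/JPY).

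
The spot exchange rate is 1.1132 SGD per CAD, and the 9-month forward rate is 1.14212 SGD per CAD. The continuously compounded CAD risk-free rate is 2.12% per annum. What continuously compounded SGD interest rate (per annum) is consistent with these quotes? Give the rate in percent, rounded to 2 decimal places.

5.54%

T = 9/12 years.
By CIP, F/S equals the SGD-to-CAD growth ratio: 1.14212/1.1132 = 1.0259792.
CAD growth factor: e^(0.0212×9/12) = 1.0160271.
So the SGD growth factor = 1.0424227.
r = ln(1.0424227)/(9/12) = 0.055397 → 5.54%.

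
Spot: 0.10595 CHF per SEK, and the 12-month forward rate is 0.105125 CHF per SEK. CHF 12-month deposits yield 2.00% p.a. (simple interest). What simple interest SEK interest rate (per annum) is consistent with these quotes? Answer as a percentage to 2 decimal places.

2.80%

T = 1 year.
F/S = 0.105125/0.10595 = 0.9922133 = (growth of CHF) / (growth of SEK).
The CHF side grows by 1 + 0.0200×1 = 1.020000.
So the SEK growth factor = 1.0280048.
(1.0280048 − 1)/T = 0.028005, i.e. 2.80%.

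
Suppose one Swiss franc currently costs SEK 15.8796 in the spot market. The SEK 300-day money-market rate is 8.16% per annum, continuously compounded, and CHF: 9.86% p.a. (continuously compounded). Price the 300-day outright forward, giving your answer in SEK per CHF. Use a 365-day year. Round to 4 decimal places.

T = 300/365 years.
SEK growth factor: e^(0.0816×300/365) = 1.06936872.
CHF growth factor: e^(0.0986×300/365) = 1.08441546.
Forward (SEK per CHF) = 15.8796 × 1.06936872 / 1.08441546 = 15.659264.

15.6593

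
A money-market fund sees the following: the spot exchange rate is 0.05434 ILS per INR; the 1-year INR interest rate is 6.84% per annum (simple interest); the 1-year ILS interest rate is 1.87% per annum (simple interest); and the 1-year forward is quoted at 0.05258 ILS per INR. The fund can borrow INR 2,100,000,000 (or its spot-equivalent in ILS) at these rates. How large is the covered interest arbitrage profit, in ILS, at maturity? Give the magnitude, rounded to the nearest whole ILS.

ILS 1,722,659

T = 1 year.
Keep in INR, deliver into the forward: 2,100,000,000·1.068400·0.05258 = ILS 117,970,591.20.
Swap to ILS now, deposit: 2,100,000,000·0.05434·1.018700 = ILS 116,247,931.80.
The quoted forward overvalues INR, so borrow ILS, buy INR at spot, deposit the INR at 6.84%, and sell the proceeds forward at 0.05258.
The gap between the two covered legs is ILS 1,722,659.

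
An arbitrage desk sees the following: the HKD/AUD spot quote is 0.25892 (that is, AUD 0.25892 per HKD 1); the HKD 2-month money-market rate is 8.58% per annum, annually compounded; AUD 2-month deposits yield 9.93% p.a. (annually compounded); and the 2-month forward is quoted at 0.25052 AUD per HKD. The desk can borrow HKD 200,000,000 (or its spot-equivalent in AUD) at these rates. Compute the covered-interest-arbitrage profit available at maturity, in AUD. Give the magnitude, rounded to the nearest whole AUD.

AUD 1,811,438

T = 2/12 years.
Route A — deposit HKD, sell forward: 200,000,000 × 1.0138140514 × 0.25052 = AUD 50,796,139.23.
Route B — convert at spot, deposit AUD: 200,000,000 × 0.25892 × 1.0159040804 = AUD 52,607,576.90.
The quoted forward undervalues HKD, so borrow HKD, convert to AUD at spot, deposit the AUD at 9.93%, and buy HKD forward at 0.25052 to cover the loan.
Arbitrage profit = |50,796,139.23 − 52,607,576.90| = AUD 1,811,438.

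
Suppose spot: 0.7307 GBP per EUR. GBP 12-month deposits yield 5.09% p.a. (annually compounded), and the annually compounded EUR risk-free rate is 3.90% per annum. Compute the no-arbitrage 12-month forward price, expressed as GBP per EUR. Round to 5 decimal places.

T = 1 year.
GBP growth factor: (1 + 0.0509)^1 = 1.050900.
EUR accumulates by (1 + 0.0390)^1 = 1.039000.
Forward (GBP per EUR) = 0.7307 × 1.050900 / 1.039000 = 0.7390689.

0.73907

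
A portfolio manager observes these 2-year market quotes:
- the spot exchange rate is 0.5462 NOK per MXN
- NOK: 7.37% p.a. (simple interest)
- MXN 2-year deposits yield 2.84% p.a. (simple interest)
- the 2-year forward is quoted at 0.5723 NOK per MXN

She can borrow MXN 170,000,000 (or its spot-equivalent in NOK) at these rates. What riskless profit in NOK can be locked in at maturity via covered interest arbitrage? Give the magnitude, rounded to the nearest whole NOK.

T = 2 years.
Invest the MXN and cover forward: 170,000,000 × 1.056800 × 0.5723 = NOK 102,817,128.80.
Convert at spot and invest in NOK: 170,000,000 × 0.5462 × 1.147400 = NOK 106,540,679.60.
The quoted forward undervalues MXN, so borrow MXN, convert to NOK at spot, deposit the NOK at 7.37%, and buy MXN forward at 0.5723 to cover the loan.
Arbitrage profit = |102,817,128.80 − 106,540,679.60| = NOK 3,723,551.

NOK 3,723,551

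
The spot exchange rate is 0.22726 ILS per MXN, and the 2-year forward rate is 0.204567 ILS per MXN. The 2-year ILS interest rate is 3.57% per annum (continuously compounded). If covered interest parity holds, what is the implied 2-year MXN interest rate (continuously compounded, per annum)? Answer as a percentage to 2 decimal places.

8.83%

T = 2 years.
F/S = 0.204567/0.22726 = 0.9001452 = (growth of ILS) / (growth of MXN).
The ILS side grows by e^(0.0357×2) = 1.0740107.
So the MXN growth factor = 1.1931527.
Take logs: ln 1.1931527 / 2 = 0.088300, so 8.83%.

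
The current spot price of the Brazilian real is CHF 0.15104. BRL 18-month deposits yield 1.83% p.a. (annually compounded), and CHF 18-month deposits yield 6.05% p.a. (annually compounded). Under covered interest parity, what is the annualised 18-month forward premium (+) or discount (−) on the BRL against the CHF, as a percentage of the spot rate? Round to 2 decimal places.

+4.19%

T = 18/12 years.
No-arbitrage forward: 0.15104 × 1.0921091 / 1.0275752 = 0.16052563 CHF/BRL.
Annualised premium = (F − S)/S × (1/T) = (0.16052563 − 0.15104)/0.15104 ÷ (18/12) = 4.19%.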